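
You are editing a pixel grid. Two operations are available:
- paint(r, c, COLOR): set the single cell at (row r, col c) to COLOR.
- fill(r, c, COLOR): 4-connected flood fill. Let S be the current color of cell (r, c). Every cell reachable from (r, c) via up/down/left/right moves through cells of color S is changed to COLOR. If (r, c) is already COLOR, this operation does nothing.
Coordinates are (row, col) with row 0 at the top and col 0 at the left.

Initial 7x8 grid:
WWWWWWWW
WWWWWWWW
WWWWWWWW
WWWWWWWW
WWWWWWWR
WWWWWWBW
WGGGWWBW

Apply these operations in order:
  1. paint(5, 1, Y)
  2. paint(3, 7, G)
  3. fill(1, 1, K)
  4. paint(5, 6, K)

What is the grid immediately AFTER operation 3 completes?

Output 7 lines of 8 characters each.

After op 1 paint(5,1,Y):
WWWWWWWW
WWWWWWWW
WWWWWWWW
WWWWWWWW
WWWWWWWR
WYWWWWBW
WGGGWWBW
After op 2 paint(3,7,G):
WWWWWWWW
WWWWWWWW
WWWWWWWW
WWWWWWWG
WWWWWWWR
WYWWWWBW
WGGGWWBW
After op 3 fill(1,1,K) [46 cells changed]:
KKKKKKKK
KKKKKKKK
KKKKKKKK
KKKKKKKG
KKKKKKKR
KYKKKKBW
KGGGKKBW

Answer: KKKKKKKK
KKKKKKKK
KKKKKKKK
KKKKKKKG
KKKKKKKR
KYKKKKBW
KGGGKKBW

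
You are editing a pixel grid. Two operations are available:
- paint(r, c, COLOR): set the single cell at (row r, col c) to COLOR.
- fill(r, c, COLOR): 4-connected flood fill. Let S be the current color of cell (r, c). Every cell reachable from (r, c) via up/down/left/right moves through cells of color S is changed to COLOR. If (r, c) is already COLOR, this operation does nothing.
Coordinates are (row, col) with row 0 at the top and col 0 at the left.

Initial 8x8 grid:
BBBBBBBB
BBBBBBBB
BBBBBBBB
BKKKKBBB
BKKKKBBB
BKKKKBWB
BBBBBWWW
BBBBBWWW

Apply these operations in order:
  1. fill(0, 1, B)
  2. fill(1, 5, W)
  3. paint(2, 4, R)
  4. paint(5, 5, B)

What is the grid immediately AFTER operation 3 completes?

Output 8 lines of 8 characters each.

Answer: WWWWWWWW
WWWWWWWW
WWWWRWWW
WKKKKWWW
WKKKKWWW
WKKKKWWW
WWWWWWWW
WWWWWWWW

Derivation:
After op 1 fill(0,1,B) [0 cells changed]:
BBBBBBBB
BBBBBBBB
BBBBBBBB
BKKKKBBB
BKKKKBBB
BKKKKBWB
BBBBBWWW
BBBBBWWW
After op 2 fill(1,5,W) [45 cells changed]:
WWWWWWWW
WWWWWWWW
WWWWWWWW
WKKKKWWW
WKKKKWWW
WKKKKWWW
WWWWWWWW
WWWWWWWW
After op 3 paint(2,4,R):
WWWWWWWW
WWWWWWWW
WWWWRWWW
WKKKKWWW
WKKKKWWW
WKKKKWWW
WWWWWWWW
WWWWWWWW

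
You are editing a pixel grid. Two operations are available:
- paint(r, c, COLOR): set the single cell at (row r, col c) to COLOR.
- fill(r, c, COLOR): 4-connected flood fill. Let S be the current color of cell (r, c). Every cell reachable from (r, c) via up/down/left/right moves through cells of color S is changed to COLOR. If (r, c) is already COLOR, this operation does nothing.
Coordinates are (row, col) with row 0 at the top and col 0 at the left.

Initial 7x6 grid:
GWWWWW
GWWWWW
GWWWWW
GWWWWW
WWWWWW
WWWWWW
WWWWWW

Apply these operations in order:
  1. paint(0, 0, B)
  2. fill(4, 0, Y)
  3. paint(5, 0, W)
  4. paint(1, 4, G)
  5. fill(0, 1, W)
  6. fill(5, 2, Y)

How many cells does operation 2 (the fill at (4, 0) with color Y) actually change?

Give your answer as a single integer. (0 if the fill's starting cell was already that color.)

Answer: 38

Derivation:
After op 1 paint(0,0,B):
BWWWWW
GWWWWW
GWWWWW
GWWWWW
WWWWWW
WWWWWW
WWWWWW
After op 2 fill(4,0,Y) [38 cells changed]:
BYYYYY
GYYYYY
GYYYYY
GYYYYY
YYYYYY
YYYYYY
YYYYYY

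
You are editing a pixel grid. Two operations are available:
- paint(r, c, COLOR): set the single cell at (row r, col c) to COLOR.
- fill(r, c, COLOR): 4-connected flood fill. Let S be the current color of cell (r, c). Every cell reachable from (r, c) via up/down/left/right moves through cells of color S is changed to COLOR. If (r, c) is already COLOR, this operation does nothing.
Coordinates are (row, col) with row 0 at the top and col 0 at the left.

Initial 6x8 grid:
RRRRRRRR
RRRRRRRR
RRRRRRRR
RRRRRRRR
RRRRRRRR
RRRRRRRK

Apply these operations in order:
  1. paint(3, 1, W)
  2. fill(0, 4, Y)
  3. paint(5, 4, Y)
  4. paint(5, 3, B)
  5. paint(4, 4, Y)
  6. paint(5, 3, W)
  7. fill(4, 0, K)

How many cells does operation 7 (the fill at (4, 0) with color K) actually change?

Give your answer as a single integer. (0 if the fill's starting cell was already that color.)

After op 1 paint(3,1,W):
RRRRRRRR
RRRRRRRR
RRRRRRRR
RWRRRRRR
RRRRRRRR
RRRRRRRK
After op 2 fill(0,4,Y) [46 cells changed]:
YYYYYYYY
YYYYYYYY
YYYYYYYY
YWYYYYYY
YYYYYYYY
YYYYYYYK
After op 3 paint(5,4,Y):
YYYYYYYY
YYYYYYYY
YYYYYYYY
YWYYYYYY
YYYYYYYY
YYYYYYYK
After op 4 paint(5,3,B):
YYYYYYYY
YYYYYYYY
YYYYYYYY
YWYYYYYY
YYYYYYYY
YYYBYYYK
After op 5 paint(4,4,Y):
YYYYYYYY
YYYYYYYY
YYYYYYYY
YWYYYYYY
YYYYYYYY
YYYBYYYK
After op 6 paint(5,3,W):
YYYYYYYY
YYYYYYYY
YYYYYYYY
YWYYYYYY
YYYYYYYY
YYYWYYYK
After op 7 fill(4,0,K) [45 cells changed]:
KKKKKKKK
KKKKKKKK
KKKKKKKK
KWKKKKKK
KKKKKKKK
KKKWKKKK

Answer: 45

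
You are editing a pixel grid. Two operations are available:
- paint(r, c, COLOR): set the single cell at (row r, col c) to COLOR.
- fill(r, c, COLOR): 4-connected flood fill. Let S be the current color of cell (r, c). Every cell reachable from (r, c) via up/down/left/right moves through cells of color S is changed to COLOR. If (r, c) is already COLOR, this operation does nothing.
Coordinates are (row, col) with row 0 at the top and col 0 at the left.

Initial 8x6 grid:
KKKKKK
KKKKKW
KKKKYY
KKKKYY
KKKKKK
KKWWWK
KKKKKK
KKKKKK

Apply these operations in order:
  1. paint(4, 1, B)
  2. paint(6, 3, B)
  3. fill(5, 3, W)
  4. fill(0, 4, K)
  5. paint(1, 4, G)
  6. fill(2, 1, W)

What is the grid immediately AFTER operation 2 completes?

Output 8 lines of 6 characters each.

After op 1 paint(4,1,B):
KKKKKK
KKKKKW
KKKKYY
KKKKYY
KBKKKK
KKWWWK
KKKKKK
KKKKKK
After op 2 paint(6,3,B):
KKKKKK
KKKKKW
KKKKYY
KKKKYY
KBKKKK
KKWWWK
KKKBKK
KKKKKK

Answer: KKKKKK
KKKKKW
KKKKYY
KKKKYY
KBKKKK
KKWWWK
KKKBKK
KKKKKK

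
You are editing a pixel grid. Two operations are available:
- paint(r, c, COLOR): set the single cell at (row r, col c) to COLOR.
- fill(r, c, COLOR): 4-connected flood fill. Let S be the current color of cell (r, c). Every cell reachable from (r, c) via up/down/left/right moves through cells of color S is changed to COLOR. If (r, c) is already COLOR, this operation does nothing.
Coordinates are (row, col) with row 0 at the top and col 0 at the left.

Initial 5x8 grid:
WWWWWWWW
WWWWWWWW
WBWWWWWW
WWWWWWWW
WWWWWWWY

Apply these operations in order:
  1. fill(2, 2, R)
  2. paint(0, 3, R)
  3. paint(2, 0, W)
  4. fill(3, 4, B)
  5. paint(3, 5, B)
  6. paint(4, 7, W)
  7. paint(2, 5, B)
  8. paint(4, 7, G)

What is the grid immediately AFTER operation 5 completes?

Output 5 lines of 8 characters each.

Answer: BBBBBBBB
BBBBBBBB
WBBBBBBB
BBBBBBBB
BBBBBBBY

Derivation:
After op 1 fill(2,2,R) [38 cells changed]:
RRRRRRRR
RRRRRRRR
RBRRRRRR
RRRRRRRR
RRRRRRRY
After op 2 paint(0,3,R):
RRRRRRRR
RRRRRRRR
RBRRRRRR
RRRRRRRR
RRRRRRRY
After op 3 paint(2,0,W):
RRRRRRRR
RRRRRRRR
WBRRRRRR
RRRRRRRR
RRRRRRRY
After op 4 fill(3,4,B) [37 cells changed]:
BBBBBBBB
BBBBBBBB
WBBBBBBB
BBBBBBBB
BBBBBBBY
After op 5 paint(3,5,B):
BBBBBBBB
BBBBBBBB
WBBBBBBB
BBBBBBBB
BBBBBBBY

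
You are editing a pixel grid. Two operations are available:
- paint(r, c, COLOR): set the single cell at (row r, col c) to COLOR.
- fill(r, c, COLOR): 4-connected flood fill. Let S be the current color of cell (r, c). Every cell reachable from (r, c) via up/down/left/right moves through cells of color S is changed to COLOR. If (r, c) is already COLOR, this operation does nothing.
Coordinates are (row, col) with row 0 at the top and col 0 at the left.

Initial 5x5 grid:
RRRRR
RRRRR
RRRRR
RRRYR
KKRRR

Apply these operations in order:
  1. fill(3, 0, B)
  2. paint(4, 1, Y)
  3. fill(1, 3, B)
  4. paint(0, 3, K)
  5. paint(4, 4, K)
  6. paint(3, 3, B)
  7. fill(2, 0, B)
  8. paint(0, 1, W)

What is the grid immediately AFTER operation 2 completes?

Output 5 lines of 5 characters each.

Answer: BBBBB
BBBBB
BBBBB
BBBYB
KYBBB

Derivation:
After op 1 fill(3,0,B) [22 cells changed]:
BBBBB
BBBBB
BBBBB
BBBYB
KKBBB
After op 2 paint(4,1,Y):
BBBBB
BBBBB
BBBBB
BBBYB
KYBBB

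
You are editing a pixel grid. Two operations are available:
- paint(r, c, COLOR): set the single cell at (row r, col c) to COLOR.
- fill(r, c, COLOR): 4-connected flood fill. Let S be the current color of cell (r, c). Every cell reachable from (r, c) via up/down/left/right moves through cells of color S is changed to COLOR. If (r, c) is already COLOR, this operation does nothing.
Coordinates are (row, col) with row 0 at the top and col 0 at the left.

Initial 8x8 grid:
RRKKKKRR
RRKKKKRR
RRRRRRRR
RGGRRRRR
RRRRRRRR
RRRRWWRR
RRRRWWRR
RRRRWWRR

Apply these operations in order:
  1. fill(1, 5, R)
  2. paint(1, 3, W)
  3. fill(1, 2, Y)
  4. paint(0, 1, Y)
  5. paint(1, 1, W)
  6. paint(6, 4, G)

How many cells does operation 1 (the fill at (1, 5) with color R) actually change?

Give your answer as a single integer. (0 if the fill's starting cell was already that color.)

After op 1 fill(1,5,R) [8 cells changed]:
RRRRRRRR
RRRRRRRR
RRRRRRRR
RGGRRRRR
RRRRRRRR
RRRRWWRR
RRRRWWRR
RRRRWWRR

Answer: 8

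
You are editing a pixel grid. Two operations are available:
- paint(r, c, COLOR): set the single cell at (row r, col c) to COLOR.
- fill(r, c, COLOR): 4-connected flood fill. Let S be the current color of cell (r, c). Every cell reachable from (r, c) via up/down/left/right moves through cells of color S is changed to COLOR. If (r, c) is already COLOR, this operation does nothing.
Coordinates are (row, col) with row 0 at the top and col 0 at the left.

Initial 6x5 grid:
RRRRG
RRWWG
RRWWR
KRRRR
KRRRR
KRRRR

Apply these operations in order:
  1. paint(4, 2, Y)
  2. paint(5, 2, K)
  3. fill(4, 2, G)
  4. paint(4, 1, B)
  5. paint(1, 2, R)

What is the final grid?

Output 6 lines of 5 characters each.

Answer: RRRRG
RRRWG
RRWWR
KRRRR
KBGRR
KRKRR

Derivation:
After op 1 paint(4,2,Y):
RRRRG
RRWWG
RRWWR
KRRRR
KRYRR
KRRRR
After op 2 paint(5,2,K):
RRRRG
RRWWG
RRWWR
KRRRR
KRYRR
KRKRR
After op 3 fill(4,2,G) [1 cells changed]:
RRRRG
RRWWG
RRWWR
KRRRR
KRGRR
KRKRR
After op 4 paint(4,1,B):
RRRRG
RRWWG
RRWWR
KRRRR
KBGRR
KRKRR
After op 5 paint(1,2,R):
RRRRG
RRRWG
RRWWR
KRRRR
KBGRR
KRKRR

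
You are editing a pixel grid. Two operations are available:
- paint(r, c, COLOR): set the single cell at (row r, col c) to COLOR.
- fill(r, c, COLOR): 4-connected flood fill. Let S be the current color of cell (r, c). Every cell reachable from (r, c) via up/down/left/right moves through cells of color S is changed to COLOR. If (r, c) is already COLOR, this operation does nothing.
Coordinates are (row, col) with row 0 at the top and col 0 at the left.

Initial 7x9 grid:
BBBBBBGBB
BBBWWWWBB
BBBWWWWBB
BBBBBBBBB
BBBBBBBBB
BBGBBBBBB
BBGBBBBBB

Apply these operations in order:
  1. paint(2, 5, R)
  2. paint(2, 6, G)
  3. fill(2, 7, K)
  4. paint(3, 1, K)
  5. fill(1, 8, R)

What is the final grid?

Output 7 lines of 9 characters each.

Answer: RRRRRRGRR
RRRWWWWRR
RRRWWRGRR
RRRRRRRRR
RRRRRRRRR
RRGRRRRRR
RRGRRRRRR

Derivation:
After op 1 paint(2,5,R):
BBBBBBGBB
BBBWWWWBB
BBBWWRWBB
BBBBBBBBB
BBBBBBBBB
BBGBBBBBB
BBGBBBBBB
After op 2 paint(2,6,G):
BBBBBBGBB
BBBWWWWBB
BBBWWRGBB
BBBBBBBBB
BBBBBBBBB
BBGBBBBBB
BBGBBBBBB
After op 3 fill(2,7,K) [52 cells changed]:
KKKKKKGKK
KKKWWWWKK
KKKWWRGKK
KKKKKKKKK
KKKKKKKKK
KKGKKKKKK
KKGKKKKKK
After op 4 paint(3,1,K):
KKKKKKGKK
KKKWWWWKK
KKKWWRGKK
KKKKKKKKK
KKKKKKKKK
KKGKKKKKK
KKGKKKKKK
After op 5 fill(1,8,R) [52 cells changed]:
RRRRRRGRR
RRRWWWWRR
RRRWWRGRR
RRRRRRRRR
RRRRRRRRR
RRGRRRRRR
RRGRRRRRR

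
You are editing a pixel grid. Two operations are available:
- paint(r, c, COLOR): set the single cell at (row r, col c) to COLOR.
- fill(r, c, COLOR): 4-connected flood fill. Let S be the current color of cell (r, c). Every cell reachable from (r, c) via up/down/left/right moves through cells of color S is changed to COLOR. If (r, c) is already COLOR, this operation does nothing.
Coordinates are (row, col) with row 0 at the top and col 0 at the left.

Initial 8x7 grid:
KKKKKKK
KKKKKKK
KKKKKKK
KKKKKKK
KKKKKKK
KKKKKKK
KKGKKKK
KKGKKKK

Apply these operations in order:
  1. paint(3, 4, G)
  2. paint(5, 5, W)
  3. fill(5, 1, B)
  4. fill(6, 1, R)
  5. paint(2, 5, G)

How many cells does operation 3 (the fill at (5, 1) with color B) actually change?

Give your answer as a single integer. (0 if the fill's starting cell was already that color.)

After op 1 paint(3,4,G):
KKKKKKK
KKKKKKK
KKKKKKK
KKKKGKK
KKKKKKK
KKKKKKK
KKGKKKK
KKGKKKK
After op 2 paint(5,5,W):
KKKKKKK
KKKKKKK
KKKKKKK
KKKKGKK
KKKKKKK
KKKKKWK
KKGKKKK
KKGKKKK
After op 3 fill(5,1,B) [52 cells changed]:
BBBBBBB
BBBBBBB
BBBBBBB
BBBBGBB
BBBBBBB
BBBBBWB
BBGBBBB
BBGBBBB

Answer: 52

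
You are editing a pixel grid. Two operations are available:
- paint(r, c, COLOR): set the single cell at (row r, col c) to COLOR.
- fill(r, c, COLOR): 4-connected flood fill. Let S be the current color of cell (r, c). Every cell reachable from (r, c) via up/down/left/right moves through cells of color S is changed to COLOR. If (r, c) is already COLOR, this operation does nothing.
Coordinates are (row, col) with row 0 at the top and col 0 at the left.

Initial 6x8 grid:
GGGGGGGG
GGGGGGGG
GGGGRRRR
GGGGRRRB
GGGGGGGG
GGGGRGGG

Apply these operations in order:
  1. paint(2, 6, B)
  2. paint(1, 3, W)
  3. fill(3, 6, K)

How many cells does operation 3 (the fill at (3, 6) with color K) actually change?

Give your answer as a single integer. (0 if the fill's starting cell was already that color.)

After op 1 paint(2,6,B):
GGGGGGGG
GGGGGGGG
GGGGRRBR
GGGGRRRB
GGGGGGGG
GGGGRGGG
After op 2 paint(1,3,W):
GGGGGGGG
GGGWGGGG
GGGGRRBR
GGGGRRRB
GGGGGGGG
GGGGRGGG
After op 3 fill(3,6,K) [5 cells changed]:
GGGGGGGG
GGGWGGGG
GGGGKKBR
GGGGKKKB
GGGGGGGG
GGGGRGGG

Answer: 5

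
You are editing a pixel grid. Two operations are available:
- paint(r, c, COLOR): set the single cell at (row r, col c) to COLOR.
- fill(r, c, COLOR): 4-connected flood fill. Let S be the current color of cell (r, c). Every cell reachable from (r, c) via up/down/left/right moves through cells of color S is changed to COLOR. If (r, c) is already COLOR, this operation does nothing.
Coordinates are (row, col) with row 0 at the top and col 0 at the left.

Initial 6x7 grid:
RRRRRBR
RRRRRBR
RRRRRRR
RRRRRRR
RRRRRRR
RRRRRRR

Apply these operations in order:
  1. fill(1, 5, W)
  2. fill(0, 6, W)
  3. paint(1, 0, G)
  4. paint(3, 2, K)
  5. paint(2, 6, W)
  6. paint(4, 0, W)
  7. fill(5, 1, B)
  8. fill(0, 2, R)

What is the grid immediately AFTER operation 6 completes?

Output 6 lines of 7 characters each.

After op 1 fill(1,5,W) [2 cells changed]:
RRRRRWR
RRRRRWR
RRRRRRR
RRRRRRR
RRRRRRR
RRRRRRR
After op 2 fill(0,6,W) [40 cells changed]:
WWWWWWW
WWWWWWW
WWWWWWW
WWWWWWW
WWWWWWW
WWWWWWW
After op 3 paint(1,0,G):
WWWWWWW
GWWWWWW
WWWWWWW
WWWWWWW
WWWWWWW
WWWWWWW
After op 4 paint(3,2,K):
WWWWWWW
GWWWWWW
WWWWWWW
WWKWWWW
WWWWWWW
WWWWWWW
After op 5 paint(2,6,W):
WWWWWWW
GWWWWWW
WWWWWWW
WWKWWWW
WWWWWWW
WWWWWWW
After op 6 paint(4,0,W):
WWWWWWW
GWWWWWW
WWWWWWW
WWKWWWW
WWWWWWW
WWWWWWW

Answer: WWWWWWW
GWWWWWW
WWWWWWW
WWKWWWW
WWWWWWW
WWWWWWW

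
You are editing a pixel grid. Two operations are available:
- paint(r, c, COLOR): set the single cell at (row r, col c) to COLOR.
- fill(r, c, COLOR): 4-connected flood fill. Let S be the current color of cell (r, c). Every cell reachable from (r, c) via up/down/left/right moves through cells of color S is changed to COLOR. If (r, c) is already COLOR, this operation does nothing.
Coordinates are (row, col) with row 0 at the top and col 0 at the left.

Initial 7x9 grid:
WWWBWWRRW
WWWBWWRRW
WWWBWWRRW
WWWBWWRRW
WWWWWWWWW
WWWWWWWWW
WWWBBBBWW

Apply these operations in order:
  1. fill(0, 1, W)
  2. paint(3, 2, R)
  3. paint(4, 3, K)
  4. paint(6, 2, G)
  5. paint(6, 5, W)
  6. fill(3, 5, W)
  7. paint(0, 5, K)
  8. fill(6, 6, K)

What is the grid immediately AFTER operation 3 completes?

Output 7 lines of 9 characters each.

Answer: WWWBWWRRW
WWWBWWRRW
WWWBWWRRW
WWRBWWRRW
WWWKWWWWW
WWWWWWWWW
WWWBBBBWW

Derivation:
After op 1 fill(0,1,W) [0 cells changed]:
WWWBWWRRW
WWWBWWRRW
WWWBWWRRW
WWWBWWRRW
WWWWWWWWW
WWWWWWWWW
WWWBBBBWW
After op 2 paint(3,2,R):
WWWBWWRRW
WWWBWWRRW
WWWBWWRRW
WWRBWWRRW
WWWWWWWWW
WWWWWWWWW
WWWBBBBWW
After op 3 paint(4,3,K):
WWWBWWRRW
WWWBWWRRW
WWWBWWRRW
WWRBWWRRW
WWWKWWWWW
WWWWWWWWW
WWWBBBBWW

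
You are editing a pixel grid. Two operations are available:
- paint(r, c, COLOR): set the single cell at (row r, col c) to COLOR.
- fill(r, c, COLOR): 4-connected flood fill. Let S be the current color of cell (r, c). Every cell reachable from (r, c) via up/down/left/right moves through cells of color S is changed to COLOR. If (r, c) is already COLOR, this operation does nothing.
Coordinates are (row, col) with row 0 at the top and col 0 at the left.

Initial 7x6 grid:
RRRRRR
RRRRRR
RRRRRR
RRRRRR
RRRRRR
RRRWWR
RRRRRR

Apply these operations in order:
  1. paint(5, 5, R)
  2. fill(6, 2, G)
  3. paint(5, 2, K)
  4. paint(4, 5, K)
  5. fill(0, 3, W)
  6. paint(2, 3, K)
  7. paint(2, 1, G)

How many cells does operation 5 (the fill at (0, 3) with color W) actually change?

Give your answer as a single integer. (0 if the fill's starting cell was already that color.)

Answer: 38

Derivation:
After op 1 paint(5,5,R):
RRRRRR
RRRRRR
RRRRRR
RRRRRR
RRRRRR
RRRWWR
RRRRRR
After op 2 fill(6,2,G) [40 cells changed]:
GGGGGG
GGGGGG
GGGGGG
GGGGGG
GGGGGG
GGGWWG
GGGGGG
After op 3 paint(5,2,K):
GGGGGG
GGGGGG
GGGGGG
GGGGGG
GGGGGG
GGKWWG
GGGGGG
After op 4 paint(4,5,K):
GGGGGG
GGGGGG
GGGGGG
GGGGGG
GGGGGK
GGKWWG
GGGGGG
After op 5 fill(0,3,W) [38 cells changed]:
WWWWWW
WWWWWW
WWWWWW
WWWWWW
WWWWWK
WWKWWW
WWWWWW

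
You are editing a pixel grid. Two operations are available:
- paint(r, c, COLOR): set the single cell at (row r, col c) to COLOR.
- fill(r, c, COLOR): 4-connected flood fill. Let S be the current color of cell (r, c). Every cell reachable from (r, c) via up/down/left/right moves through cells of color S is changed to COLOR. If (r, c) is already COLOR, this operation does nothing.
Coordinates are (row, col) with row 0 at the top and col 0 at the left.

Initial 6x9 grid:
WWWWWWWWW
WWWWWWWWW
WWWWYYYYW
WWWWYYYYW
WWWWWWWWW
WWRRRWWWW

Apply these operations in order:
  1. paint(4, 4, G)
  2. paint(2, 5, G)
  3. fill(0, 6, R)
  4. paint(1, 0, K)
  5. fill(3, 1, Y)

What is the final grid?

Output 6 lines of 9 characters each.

Answer: YYYYYYYYY
KYYYYYYYY
YYYYYGYYY
YYYYYYYYY
YYYYGYYYY
YYYYYYYYY

Derivation:
After op 1 paint(4,4,G):
WWWWWWWWW
WWWWWWWWW
WWWWYYYYW
WWWWYYYYW
WWWWGWWWW
WWRRRWWWW
After op 2 paint(2,5,G):
WWWWWWWWW
WWWWWWWWW
WWWWYGYYW
WWWWYYYYW
WWWWGWWWW
WWRRRWWWW
After op 3 fill(0,6,R) [42 cells changed]:
RRRRRRRRR
RRRRRRRRR
RRRRYGYYR
RRRRYYYYR
RRRRGRRRR
RRRRRRRRR
After op 4 paint(1,0,K):
RRRRRRRRR
KRRRRRRRR
RRRRYGYYR
RRRRYYYYR
RRRRGRRRR
RRRRRRRRR
After op 5 fill(3,1,Y) [44 cells changed]:
YYYYYYYYY
KYYYYYYYY
YYYYYGYYY
YYYYYYYYY
YYYYGYYYY
YYYYYYYYY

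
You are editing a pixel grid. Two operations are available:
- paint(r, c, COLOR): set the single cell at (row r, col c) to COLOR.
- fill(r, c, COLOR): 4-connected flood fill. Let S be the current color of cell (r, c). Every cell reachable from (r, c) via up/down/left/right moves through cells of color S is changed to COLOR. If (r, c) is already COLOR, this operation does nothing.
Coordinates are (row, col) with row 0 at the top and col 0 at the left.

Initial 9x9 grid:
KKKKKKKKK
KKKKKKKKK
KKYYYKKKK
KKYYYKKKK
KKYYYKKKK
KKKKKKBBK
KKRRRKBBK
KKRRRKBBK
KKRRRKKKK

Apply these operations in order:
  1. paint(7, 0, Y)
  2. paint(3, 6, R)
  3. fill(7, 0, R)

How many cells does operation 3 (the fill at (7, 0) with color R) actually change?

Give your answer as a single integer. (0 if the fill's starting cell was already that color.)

Answer: 1

Derivation:
After op 1 paint(7,0,Y):
KKKKKKKKK
KKKKKKKKK
KKYYYKKKK
KKYYYKKKK
KKYYYKKKK
KKKKKKBBK
KKRRRKBBK
YKRRRKBBK
KKRRRKKKK
After op 2 paint(3,6,R):
KKKKKKKKK
KKKKKKKKK
KKYYYKKKK
KKYYYKRKK
KKYYYKKKK
KKKKKKBBK
KKRRRKBBK
YKRRRKBBK
KKRRRKKKK
After op 3 fill(7,0,R) [1 cells changed]:
KKKKKKKKK
KKKKKKKKK
KKYYYKKKK
KKYYYKRKK
KKYYYKKKK
KKKKKKBBK
KKRRRKBBK
RKRRRKBBK
KKRRRKKKK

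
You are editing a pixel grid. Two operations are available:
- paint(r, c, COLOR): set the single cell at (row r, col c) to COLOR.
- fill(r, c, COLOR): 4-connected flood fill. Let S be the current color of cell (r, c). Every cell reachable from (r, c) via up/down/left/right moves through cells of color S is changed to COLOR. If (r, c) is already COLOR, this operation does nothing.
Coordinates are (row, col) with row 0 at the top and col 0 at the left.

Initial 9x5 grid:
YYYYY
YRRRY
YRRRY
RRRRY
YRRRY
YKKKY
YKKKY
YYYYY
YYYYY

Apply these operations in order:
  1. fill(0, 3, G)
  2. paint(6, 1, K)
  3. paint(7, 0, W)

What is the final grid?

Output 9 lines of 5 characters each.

Answer: GGGGG
GRRRG
GRRRG
RRRRG
GRRRG
GKKKG
GKKKG
WGGGG
GGGGG

Derivation:
After op 1 fill(0,3,G) [26 cells changed]:
GGGGG
GRRRG
GRRRG
RRRRG
GRRRG
GKKKG
GKKKG
GGGGG
GGGGG
After op 2 paint(6,1,K):
GGGGG
GRRRG
GRRRG
RRRRG
GRRRG
GKKKG
GKKKG
GGGGG
GGGGG
After op 3 paint(7,0,W):
GGGGG
GRRRG
GRRRG
RRRRG
GRRRG
GKKKG
GKKKG
WGGGG
GGGGG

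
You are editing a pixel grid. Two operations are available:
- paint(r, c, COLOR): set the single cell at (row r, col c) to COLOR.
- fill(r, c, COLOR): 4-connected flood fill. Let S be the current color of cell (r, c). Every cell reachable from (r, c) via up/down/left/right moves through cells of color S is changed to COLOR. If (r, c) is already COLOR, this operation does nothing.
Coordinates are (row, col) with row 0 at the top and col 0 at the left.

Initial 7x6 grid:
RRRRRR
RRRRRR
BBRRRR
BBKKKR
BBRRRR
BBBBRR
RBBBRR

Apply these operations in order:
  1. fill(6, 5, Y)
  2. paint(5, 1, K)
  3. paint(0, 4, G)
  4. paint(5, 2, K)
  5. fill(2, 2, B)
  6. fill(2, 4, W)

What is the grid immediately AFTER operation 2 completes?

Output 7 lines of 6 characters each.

After op 1 fill(6,5,Y) [25 cells changed]:
YYYYYY
YYYYYY
BBYYYY
BBKKKY
BBYYYY
BBBBYY
RBBBYY
After op 2 paint(5,1,K):
YYYYYY
YYYYYY
BBYYYY
BBKKKY
BBYYYY
BKBBYY
RBBBYY

Answer: YYYYYY
YYYYYY
BBYYYY
BBKKKY
BBYYYY
BKBBYY
RBBBYY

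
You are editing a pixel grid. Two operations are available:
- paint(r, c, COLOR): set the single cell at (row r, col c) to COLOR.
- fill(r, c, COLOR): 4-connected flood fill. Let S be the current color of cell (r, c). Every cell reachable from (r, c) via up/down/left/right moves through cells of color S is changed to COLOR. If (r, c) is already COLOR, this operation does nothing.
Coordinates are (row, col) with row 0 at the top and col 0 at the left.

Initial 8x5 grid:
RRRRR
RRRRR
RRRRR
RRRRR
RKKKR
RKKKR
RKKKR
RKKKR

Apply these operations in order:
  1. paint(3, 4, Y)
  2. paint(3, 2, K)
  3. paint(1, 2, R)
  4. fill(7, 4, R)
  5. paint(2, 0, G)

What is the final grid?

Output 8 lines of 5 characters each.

Answer: RRRRR
RRRRR
GRRRR
RRKRY
RKKKR
RKKKR
RKKKR
RKKKR

Derivation:
After op 1 paint(3,4,Y):
RRRRR
RRRRR
RRRRR
RRRRY
RKKKR
RKKKR
RKKKR
RKKKR
After op 2 paint(3,2,K):
RRRRR
RRRRR
RRRRR
RRKRY
RKKKR
RKKKR
RKKKR
RKKKR
After op 3 paint(1,2,R):
RRRRR
RRRRR
RRRRR
RRKRY
RKKKR
RKKKR
RKKKR
RKKKR
After op 4 fill(7,4,R) [0 cells changed]:
RRRRR
RRRRR
RRRRR
RRKRY
RKKKR
RKKKR
RKKKR
RKKKR
After op 5 paint(2,0,G):
RRRRR
RRRRR
GRRRR
RRKRY
RKKKR
RKKKR
RKKKR
RKKKR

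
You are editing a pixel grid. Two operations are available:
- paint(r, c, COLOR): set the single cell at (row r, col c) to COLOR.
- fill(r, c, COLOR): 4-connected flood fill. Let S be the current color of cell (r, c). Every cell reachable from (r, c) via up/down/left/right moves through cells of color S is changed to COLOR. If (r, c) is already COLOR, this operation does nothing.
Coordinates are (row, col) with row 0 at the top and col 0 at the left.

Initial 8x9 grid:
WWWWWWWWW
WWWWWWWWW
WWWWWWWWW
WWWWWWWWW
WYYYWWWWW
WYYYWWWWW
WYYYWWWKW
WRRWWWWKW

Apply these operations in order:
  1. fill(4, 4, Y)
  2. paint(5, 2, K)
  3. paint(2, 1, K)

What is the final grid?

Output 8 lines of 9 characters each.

After op 1 fill(4,4,Y) [59 cells changed]:
YYYYYYYYY
YYYYYYYYY
YYYYYYYYY
YYYYYYYYY
YYYYYYYYY
YYYYYYYYY
YYYYYYYKY
YRRYYYYKY
After op 2 paint(5,2,K):
YYYYYYYYY
YYYYYYYYY
YYYYYYYYY
YYYYYYYYY
YYYYYYYYY
YYKYYYYYY
YYYYYYYKY
YRRYYYYKY
After op 3 paint(2,1,K):
YYYYYYYYY
YYYYYYYYY
YKYYYYYYY
YYYYYYYYY
YYYYYYYYY
YYKYYYYYY
YYYYYYYKY
YRRYYYYKY

Answer: YYYYYYYYY
YYYYYYYYY
YKYYYYYYY
YYYYYYYYY
YYYYYYYYY
YYKYYYYYY
YYYYYYYKY
YRRYYYYKY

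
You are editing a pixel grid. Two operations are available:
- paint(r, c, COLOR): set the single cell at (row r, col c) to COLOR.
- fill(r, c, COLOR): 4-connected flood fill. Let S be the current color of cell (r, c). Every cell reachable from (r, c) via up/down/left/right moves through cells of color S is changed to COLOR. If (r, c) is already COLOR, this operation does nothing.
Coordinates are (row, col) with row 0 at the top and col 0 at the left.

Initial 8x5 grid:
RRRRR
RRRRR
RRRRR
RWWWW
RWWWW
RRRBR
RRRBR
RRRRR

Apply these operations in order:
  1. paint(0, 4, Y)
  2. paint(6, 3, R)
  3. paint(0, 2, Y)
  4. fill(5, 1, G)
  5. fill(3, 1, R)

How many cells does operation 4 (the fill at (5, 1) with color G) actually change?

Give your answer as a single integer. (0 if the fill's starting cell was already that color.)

After op 1 paint(0,4,Y):
RRRRY
RRRRR
RRRRR
RWWWW
RWWWW
RRRBR
RRRBR
RRRRR
After op 2 paint(6,3,R):
RRRRY
RRRRR
RRRRR
RWWWW
RWWWW
RRRBR
RRRRR
RRRRR
After op 3 paint(0,2,Y):
RRYRY
RRRRR
RRRRR
RWWWW
RWWWW
RRRBR
RRRRR
RRRRR
After op 4 fill(5,1,G) [29 cells changed]:
GGYGY
GGGGG
GGGGG
GWWWW
GWWWW
GGGBG
GGGGG
GGGGG

Answer: 29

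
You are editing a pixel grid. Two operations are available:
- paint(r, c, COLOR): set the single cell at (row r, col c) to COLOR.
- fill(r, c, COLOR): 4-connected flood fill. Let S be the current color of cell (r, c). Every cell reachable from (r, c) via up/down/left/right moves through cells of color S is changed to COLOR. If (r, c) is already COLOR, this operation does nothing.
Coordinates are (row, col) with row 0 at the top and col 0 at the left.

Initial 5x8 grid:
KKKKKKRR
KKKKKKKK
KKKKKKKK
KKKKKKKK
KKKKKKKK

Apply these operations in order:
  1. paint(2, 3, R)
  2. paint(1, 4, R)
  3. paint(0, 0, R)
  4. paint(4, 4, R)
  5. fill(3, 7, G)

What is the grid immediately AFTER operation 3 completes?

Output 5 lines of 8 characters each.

After op 1 paint(2,3,R):
KKKKKKRR
KKKKKKKK
KKKRKKKK
KKKKKKKK
KKKKKKKK
After op 2 paint(1,4,R):
KKKKKKRR
KKKKRKKK
KKKRKKKK
KKKKKKKK
KKKKKKKK
After op 3 paint(0,0,R):
RKKKKKRR
KKKKRKKK
KKKRKKKK
KKKKKKKK
KKKKKKKK

Answer: RKKKKKRR
KKKKRKKK
KKKRKKKK
KKKKKKKK
KKKKKKKK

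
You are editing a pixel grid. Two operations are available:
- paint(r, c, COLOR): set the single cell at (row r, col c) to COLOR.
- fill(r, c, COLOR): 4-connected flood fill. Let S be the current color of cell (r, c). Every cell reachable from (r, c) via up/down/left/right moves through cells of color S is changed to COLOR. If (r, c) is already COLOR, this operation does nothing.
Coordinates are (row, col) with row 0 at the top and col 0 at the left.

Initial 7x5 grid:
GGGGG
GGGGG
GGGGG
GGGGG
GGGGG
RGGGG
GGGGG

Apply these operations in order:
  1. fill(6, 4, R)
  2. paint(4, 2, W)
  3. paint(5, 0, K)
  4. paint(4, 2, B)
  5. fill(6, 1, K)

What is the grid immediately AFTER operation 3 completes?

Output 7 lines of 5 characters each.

After op 1 fill(6,4,R) [34 cells changed]:
RRRRR
RRRRR
RRRRR
RRRRR
RRRRR
RRRRR
RRRRR
After op 2 paint(4,2,W):
RRRRR
RRRRR
RRRRR
RRRRR
RRWRR
RRRRR
RRRRR
After op 3 paint(5,0,K):
RRRRR
RRRRR
RRRRR
RRRRR
RRWRR
KRRRR
RRRRR

Answer: RRRRR
RRRRR
RRRRR
RRRRR
RRWRR
KRRRR
RRRRR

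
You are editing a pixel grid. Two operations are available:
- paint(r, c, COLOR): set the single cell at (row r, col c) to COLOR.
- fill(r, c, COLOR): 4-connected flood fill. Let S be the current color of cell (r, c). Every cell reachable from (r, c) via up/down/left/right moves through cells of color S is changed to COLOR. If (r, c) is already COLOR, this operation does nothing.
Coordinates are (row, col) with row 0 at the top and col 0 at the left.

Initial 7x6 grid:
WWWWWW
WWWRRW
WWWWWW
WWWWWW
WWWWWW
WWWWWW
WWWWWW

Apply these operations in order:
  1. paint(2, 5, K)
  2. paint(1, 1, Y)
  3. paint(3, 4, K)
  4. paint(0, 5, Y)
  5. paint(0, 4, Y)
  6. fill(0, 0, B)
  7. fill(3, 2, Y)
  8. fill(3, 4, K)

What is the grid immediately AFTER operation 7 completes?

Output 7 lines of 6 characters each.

After op 1 paint(2,5,K):
WWWWWW
WWWRRW
WWWWWK
WWWWWW
WWWWWW
WWWWWW
WWWWWW
After op 2 paint(1,1,Y):
WWWWWW
WYWRRW
WWWWWK
WWWWWW
WWWWWW
WWWWWW
WWWWWW
After op 3 paint(3,4,K):
WWWWWW
WYWRRW
WWWWWK
WWWWKW
WWWWWW
WWWWWW
WWWWWW
After op 4 paint(0,5,Y):
WWWWWY
WYWRRW
WWWWWK
WWWWKW
WWWWWW
WWWWWW
WWWWWW
After op 5 paint(0,4,Y):
WWWWYY
WYWRRW
WWWWWK
WWWWKW
WWWWWW
WWWWWW
WWWWWW
After op 6 fill(0,0,B) [34 cells changed]:
BBBBYY
BYBRRW
BBBBBK
BBBBKB
BBBBBB
BBBBBB
BBBBBB
After op 7 fill(3,2,Y) [34 cells changed]:
YYYYYY
YYYRRW
YYYYYK
YYYYKY
YYYYYY
YYYYYY
YYYYYY

Answer: YYYYYY
YYYRRW
YYYYYK
YYYYKY
YYYYYY
YYYYYY
YYYYYY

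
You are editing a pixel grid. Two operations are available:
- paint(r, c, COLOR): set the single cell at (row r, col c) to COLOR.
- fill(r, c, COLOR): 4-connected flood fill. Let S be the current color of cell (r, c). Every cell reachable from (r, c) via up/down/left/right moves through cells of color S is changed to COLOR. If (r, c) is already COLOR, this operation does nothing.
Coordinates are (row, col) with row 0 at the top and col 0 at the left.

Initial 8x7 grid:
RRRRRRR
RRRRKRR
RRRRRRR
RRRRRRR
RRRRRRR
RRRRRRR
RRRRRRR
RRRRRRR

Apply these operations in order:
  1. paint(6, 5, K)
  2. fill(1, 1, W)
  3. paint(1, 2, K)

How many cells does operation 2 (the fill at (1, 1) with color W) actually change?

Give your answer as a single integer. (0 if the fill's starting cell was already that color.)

After op 1 paint(6,5,K):
RRRRRRR
RRRRKRR
RRRRRRR
RRRRRRR
RRRRRRR
RRRRRRR
RRRRRKR
RRRRRRR
After op 2 fill(1,1,W) [54 cells changed]:
WWWWWWW
WWWWKWW
WWWWWWW
WWWWWWW
WWWWWWW
WWWWWWW
WWWWWKW
WWWWWWW

Answer: 54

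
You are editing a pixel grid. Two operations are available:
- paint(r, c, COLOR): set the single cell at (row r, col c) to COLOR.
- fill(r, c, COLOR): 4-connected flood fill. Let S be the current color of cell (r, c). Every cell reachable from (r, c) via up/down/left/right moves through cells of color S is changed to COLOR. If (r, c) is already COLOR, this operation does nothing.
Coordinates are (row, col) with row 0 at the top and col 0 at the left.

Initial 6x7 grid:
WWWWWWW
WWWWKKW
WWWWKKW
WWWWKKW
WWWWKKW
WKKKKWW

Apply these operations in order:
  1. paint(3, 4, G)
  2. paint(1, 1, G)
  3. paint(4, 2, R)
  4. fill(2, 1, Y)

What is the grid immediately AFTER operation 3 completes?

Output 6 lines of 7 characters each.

Answer: WWWWWWW
WGWWKKW
WWWWKKW
WWWWGKW
WWRWKKW
WKKKKWW

Derivation:
After op 1 paint(3,4,G):
WWWWWWW
WWWWKKW
WWWWKKW
WWWWGKW
WWWWKKW
WKKKKWW
After op 2 paint(1,1,G):
WWWWWWW
WGWWKKW
WWWWKKW
WWWWGKW
WWWWKKW
WKKKKWW
After op 3 paint(4,2,R):
WWWWWWW
WGWWKKW
WWWWKKW
WWWWGKW
WWRWKKW
WKKKKWW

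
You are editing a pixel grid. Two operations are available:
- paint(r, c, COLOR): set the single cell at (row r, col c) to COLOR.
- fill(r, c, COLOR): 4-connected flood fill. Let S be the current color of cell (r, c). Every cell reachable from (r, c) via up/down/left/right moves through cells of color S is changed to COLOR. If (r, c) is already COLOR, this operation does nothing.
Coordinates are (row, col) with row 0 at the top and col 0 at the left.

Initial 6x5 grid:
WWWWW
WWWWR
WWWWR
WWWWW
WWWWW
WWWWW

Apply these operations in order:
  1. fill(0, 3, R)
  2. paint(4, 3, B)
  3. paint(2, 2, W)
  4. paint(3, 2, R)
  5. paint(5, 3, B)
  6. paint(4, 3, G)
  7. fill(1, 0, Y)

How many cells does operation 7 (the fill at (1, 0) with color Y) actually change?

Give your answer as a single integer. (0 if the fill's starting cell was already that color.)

After op 1 fill(0,3,R) [28 cells changed]:
RRRRR
RRRRR
RRRRR
RRRRR
RRRRR
RRRRR
After op 2 paint(4,3,B):
RRRRR
RRRRR
RRRRR
RRRRR
RRRBR
RRRRR
After op 3 paint(2,2,W):
RRRRR
RRRRR
RRWRR
RRRRR
RRRBR
RRRRR
After op 4 paint(3,2,R):
RRRRR
RRRRR
RRWRR
RRRRR
RRRBR
RRRRR
After op 5 paint(5,3,B):
RRRRR
RRRRR
RRWRR
RRRRR
RRRBR
RRRBR
After op 6 paint(4,3,G):
RRRRR
RRRRR
RRWRR
RRRRR
RRRGR
RRRBR
After op 7 fill(1,0,Y) [27 cells changed]:
YYYYY
YYYYY
YYWYY
YYYYY
YYYGY
YYYBY

Answer: 27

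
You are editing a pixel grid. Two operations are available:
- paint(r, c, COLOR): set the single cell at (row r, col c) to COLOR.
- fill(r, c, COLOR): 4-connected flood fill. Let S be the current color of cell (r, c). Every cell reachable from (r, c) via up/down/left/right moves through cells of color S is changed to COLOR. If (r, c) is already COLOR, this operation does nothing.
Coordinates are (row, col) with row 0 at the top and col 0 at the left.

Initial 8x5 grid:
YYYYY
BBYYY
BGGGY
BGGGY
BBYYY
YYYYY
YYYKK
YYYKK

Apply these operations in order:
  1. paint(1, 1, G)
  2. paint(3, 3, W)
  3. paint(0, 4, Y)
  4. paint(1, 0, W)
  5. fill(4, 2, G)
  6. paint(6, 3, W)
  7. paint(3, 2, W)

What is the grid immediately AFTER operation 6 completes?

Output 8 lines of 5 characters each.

Answer: GGGGG
WGGGG
BGGGG
BGGWG
BBGGG
GGGGG
GGGWK
GGGKK

Derivation:
After op 1 paint(1,1,G):
YYYYY
BGYYY
BGGGY
BGGGY
BBYYY
YYYYY
YYYKK
YYYKK
After op 2 paint(3,3,W):
YYYYY
BGYYY
BGGGY
BGGWY
BBYYY
YYYYY
YYYKK
YYYKK
After op 3 paint(0,4,Y):
YYYYY
BGYYY
BGGGY
BGGWY
BBYYY
YYYYY
YYYKK
YYYKK
After op 4 paint(1,0,W):
YYYYY
WGYYY
BGGGY
BGGWY
BBYYY
YYYYY
YYYKK
YYYKK
After op 5 fill(4,2,G) [24 cells changed]:
GGGGG
WGGGG
BGGGG
BGGWG
BBGGG
GGGGG
GGGKK
GGGKK
After op 6 paint(6,3,W):
GGGGG
WGGGG
BGGGG
BGGWG
BBGGG
GGGGG
GGGWK
GGGKK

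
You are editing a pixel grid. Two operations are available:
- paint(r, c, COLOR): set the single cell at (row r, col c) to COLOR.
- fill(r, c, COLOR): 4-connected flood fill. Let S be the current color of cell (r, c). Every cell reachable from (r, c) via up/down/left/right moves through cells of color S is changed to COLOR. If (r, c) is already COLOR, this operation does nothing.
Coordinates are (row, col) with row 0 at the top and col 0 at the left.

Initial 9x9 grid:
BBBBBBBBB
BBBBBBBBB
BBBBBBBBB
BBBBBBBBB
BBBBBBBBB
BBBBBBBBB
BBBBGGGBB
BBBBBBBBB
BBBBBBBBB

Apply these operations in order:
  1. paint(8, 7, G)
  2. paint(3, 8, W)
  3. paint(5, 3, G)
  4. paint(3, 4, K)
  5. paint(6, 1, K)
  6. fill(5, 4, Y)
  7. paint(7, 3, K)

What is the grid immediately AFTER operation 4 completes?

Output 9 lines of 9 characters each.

Answer: BBBBBBBBB
BBBBBBBBB
BBBBBBBBB
BBBBKBBBW
BBBBBBBBB
BBBGBBBBB
BBBBGGGBB
BBBBBBBBB
BBBBBBBGB

Derivation:
After op 1 paint(8,7,G):
BBBBBBBBB
BBBBBBBBB
BBBBBBBBB
BBBBBBBBB
BBBBBBBBB
BBBBBBBBB
BBBBGGGBB
BBBBBBBBB
BBBBBBBGB
After op 2 paint(3,8,W):
BBBBBBBBB
BBBBBBBBB
BBBBBBBBB
BBBBBBBBW
BBBBBBBBB
BBBBBBBBB
BBBBGGGBB
BBBBBBBBB
BBBBBBBGB
After op 3 paint(5,3,G):
BBBBBBBBB
BBBBBBBBB
BBBBBBBBB
BBBBBBBBW
BBBBBBBBB
BBBGBBBBB
BBBBGGGBB
BBBBBBBBB
BBBBBBBGB
After op 4 paint(3,4,K):
BBBBBBBBB
BBBBBBBBB
BBBBBBBBB
BBBBKBBBW
BBBBBBBBB
BBBGBBBBB
BBBBGGGBB
BBBBBBBBB
BBBBBBBGB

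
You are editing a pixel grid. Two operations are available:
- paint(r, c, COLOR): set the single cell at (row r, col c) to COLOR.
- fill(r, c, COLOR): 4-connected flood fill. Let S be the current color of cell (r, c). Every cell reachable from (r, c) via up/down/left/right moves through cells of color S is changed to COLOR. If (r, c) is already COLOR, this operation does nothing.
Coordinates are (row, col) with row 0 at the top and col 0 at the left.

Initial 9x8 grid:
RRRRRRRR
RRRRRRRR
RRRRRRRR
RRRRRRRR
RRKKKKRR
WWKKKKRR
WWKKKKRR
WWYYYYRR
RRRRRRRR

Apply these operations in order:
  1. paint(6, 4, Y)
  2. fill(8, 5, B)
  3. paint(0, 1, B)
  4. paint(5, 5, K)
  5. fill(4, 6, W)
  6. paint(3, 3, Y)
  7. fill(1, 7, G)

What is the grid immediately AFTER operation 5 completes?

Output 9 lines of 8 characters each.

Answer: WWWWWWWW
WWWWWWWW
WWWWWWWW
WWWWWWWW
WWKKKKWW
WWKKKKWW
WWKKYKWW
WWYYYYWW
WWWWWWWW

Derivation:
After op 1 paint(6,4,Y):
RRRRRRRR
RRRRRRRR
RRRRRRRR
RRRRRRRR
RRKKKKRR
WWKKKKRR
WWKKYKRR
WWYYYYRR
RRRRRRRR
After op 2 fill(8,5,B) [50 cells changed]:
BBBBBBBB
BBBBBBBB
BBBBBBBB
BBBBBBBB
BBKKKKBB
WWKKKKBB
WWKKYKBB
WWYYYYBB
BBBBBBBB
After op 3 paint(0,1,B):
BBBBBBBB
BBBBBBBB
BBBBBBBB
BBBBBBBB
BBKKKKBB
WWKKKKBB
WWKKYKBB
WWYYYYBB
BBBBBBBB
After op 4 paint(5,5,K):
BBBBBBBB
BBBBBBBB
BBBBBBBB
BBBBBBBB
BBKKKKBB
WWKKKKBB
WWKKYKBB
WWYYYYBB
BBBBBBBB
After op 5 fill(4,6,W) [50 cells changed]:
WWWWWWWW
WWWWWWWW
WWWWWWWW
WWWWWWWW
WWKKKKWW
WWKKKKWW
WWKKYKWW
WWYYYYWW
WWWWWWWW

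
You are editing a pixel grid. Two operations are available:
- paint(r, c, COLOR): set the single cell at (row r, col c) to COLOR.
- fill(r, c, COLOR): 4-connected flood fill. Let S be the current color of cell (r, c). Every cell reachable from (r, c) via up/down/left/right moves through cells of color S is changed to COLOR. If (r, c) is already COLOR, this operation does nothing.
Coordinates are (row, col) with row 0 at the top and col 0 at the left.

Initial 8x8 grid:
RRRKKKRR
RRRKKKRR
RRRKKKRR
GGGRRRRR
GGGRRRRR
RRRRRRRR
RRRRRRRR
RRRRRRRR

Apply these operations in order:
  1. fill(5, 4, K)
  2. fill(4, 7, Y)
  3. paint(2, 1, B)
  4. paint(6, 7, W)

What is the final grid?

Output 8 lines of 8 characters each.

After op 1 fill(5,4,K) [40 cells changed]:
RRRKKKKK
RRRKKKKK
RRRKKKKK
GGGKKKKK
GGGKKKKK
KKKKKKKK
KKKKKKKK
KKKKKKKK
After op 2 fill(4,7,Y) [49 cells changed]:
RRRYYYYY
RRRYYYYY
RRRYYYYY
GGGYYYYY
GGGYYYYY
YYYYYYYY
YYYYYYYY
YYYYYYYY
After op 3 paint(2,1,B):
RRRYYYYY
RRRYYYYY
RBRYYYYY
GGGYYYYY
GGGYYYYY
YYYYYYYY
YYYYYYYY
YYYYYYYY
After op 4 paint(6,7,W):
RRRYYYYY
RRRYYYYY
RBRYYYYY
GGGYYYYY
GGGYYYYY
YYYYYYYY
YYYYYYYW
YYYYYYYY

Answer: RRRYYYYY
RRRYYYYY
RBRYYYYY
GGGYYYYY
GGGYYYYY
YYYYYYYY
YYYYYYYW
YYYYYYYY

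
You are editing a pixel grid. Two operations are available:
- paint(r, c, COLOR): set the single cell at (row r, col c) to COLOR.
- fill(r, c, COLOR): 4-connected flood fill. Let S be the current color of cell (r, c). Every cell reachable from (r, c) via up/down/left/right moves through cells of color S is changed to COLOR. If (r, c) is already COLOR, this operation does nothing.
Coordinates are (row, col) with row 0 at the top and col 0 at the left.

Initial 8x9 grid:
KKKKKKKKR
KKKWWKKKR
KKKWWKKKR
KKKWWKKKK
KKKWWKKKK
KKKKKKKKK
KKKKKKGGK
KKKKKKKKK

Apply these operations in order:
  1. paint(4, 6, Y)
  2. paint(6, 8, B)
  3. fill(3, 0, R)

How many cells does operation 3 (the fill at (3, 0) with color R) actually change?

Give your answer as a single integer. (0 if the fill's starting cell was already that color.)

After op 1 paint(4,6,Y):
KKKKKKKKR
KKKWWKKKR
KKKWWKKKR
KKKWWKKKK
KKKWWKYKK
KKKKKKKKK
KKKKKKGGK
KKKKKKKKK
After op 2 paint(6,8,B):
KKKKKKKKR
KKKWWKKKR
KKKWWKKKR
KKKWWKKKK
KKKWWKYKK
KKKKKKKKK
KKKKKKGGB
KKKKKKKKK
After op 3 fill(3,0,R) [57 cells changed]:
RRRRRRRRR
RRRWWRRRR
RRRWWRRRR
RRRWWRRRR
RRRWWRYRR
RRRRRRRRR
RRRRRRGGB
RRRRRRRRR

Answer: 57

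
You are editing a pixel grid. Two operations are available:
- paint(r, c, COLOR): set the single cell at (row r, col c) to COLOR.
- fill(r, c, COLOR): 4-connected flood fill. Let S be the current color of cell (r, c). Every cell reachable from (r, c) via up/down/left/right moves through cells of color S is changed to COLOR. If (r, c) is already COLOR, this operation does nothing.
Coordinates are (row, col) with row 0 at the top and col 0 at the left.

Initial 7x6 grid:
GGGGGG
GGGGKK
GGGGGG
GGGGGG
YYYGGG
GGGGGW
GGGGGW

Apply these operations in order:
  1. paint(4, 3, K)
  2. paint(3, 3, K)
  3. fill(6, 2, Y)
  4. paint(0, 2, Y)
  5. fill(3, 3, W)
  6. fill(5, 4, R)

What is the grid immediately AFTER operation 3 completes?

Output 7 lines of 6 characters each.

Answer: YYYYYY
YYYYKK
YYYYYY
YYYKYY
YYYKYY
YYYYYW
YYYYYW

Derivation:
After op 1 paint(4,3,K):
GGGGGG
GGGGKK
GGGGGG
GGGGGG
YYYKGG
GGGGGW
GGGGGW
After op 2 paint(3,3,K):
GGGGGG
GGGGKK
GGGGGG
GGGKGG
YYYKGG
GGGGGW
GGGGGW
After op 3 fill(6,2,Y) [33 cells changed]:
YYYYYY
YYYYKK
YYYYYY
YYYKYY
YYYKYY
YYYYYW
YYYYYW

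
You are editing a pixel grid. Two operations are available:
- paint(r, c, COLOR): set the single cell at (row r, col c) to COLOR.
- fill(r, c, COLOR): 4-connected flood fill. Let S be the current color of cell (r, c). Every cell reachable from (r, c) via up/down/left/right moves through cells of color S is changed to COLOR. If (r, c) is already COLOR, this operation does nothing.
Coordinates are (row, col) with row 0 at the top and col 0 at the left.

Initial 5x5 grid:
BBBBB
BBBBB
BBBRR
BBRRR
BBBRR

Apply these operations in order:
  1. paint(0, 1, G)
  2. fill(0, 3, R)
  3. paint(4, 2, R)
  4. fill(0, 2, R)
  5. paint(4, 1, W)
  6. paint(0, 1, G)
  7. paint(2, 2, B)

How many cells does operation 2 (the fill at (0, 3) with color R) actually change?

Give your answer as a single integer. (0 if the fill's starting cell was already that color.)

Answer: 17

Derivation:
After op 1 paint(0,1,G):
BGBBB
BBBBB
BBBRR
BBRRR
BBBRR
After op 2 fill(0,3,R) [17 cells changed]:
RGRRR
RRRRR
RRRRR
RRRRR
RRRRR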